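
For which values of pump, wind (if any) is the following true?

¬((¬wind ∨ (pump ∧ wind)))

pump: False, wind: True

  ¬((¬wind ∨ (pump ∧ wind))) = True
    ¬wind ∨ (pump ∧ wind) = False
      ¬wind = False
      pump ∧ wind = False
The formula evaluates to True.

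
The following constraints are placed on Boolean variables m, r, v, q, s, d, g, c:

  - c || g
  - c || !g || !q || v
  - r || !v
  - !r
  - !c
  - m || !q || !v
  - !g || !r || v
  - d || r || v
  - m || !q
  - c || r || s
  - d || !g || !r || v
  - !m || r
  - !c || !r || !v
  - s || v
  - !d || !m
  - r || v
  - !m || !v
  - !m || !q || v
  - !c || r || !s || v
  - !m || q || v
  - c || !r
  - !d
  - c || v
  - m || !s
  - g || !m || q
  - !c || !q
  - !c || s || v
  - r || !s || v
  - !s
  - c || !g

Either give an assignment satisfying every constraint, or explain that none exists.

No satisfying assignment exists.

Case r = True:
  Clause (!r) is falsified — contradiction.
Case r = False:
  (r || !v) forces v = False.
  Clause (r || v) is falsified — contradiction.
Both cases fail, so the formula is unsatisfiable.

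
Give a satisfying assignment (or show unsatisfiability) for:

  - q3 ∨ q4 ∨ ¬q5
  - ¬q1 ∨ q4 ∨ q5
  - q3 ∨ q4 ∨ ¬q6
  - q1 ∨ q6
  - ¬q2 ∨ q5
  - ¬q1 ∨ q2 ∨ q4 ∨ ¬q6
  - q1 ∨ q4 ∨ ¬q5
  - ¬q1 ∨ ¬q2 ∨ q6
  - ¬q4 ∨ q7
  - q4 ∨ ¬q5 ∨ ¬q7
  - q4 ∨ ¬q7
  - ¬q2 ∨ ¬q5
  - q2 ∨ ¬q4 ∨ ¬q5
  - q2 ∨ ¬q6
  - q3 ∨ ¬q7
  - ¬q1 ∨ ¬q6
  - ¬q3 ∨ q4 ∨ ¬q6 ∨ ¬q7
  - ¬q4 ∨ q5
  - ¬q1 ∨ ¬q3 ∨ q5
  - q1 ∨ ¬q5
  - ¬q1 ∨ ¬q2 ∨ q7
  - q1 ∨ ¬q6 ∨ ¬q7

q1=T, q2=F, q3=T, q4=F, q5=T, q6=F, q7=F

Set q1 = True.
  then (¬q1 ∨ ¬q6) forces q6 = False.
  then (¬q1 ∨ ¬q2 ∨ q6) forces q2 = False.
Set q3 = True.
  then (¬q1 ∨ ¬q3 ∨ q5) forces q5 = True.
  then (q2 ∨ ¬q4 ∨ ¬q5) forces q4 = False.
  then (q4 ∨ ¬q5 ∨ ¬q7) forces q7 = False.
All clauses satisfied.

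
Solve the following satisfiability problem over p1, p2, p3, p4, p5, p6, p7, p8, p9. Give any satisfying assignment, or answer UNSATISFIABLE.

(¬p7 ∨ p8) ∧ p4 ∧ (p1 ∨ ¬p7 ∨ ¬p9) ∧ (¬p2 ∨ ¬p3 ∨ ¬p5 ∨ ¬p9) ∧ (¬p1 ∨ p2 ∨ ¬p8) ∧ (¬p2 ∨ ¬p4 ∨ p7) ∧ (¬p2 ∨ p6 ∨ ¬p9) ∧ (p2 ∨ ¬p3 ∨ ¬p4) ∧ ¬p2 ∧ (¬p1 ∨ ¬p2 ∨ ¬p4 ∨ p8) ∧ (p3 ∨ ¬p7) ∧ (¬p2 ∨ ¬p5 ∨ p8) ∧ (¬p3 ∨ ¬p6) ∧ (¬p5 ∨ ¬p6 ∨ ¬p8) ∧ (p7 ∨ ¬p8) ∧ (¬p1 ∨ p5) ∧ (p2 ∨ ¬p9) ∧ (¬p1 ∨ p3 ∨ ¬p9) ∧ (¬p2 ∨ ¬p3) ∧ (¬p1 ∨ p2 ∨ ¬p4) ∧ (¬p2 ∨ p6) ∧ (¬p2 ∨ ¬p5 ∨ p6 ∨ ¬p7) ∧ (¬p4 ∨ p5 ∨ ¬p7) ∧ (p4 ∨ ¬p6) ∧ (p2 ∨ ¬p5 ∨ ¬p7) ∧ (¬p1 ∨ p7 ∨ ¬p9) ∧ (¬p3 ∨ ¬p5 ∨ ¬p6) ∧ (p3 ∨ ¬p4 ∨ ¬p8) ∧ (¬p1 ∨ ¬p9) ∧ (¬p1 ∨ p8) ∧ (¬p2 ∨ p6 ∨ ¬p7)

p1=F, p2=F, p3=F, p4=T, p5=T, p6=T, p7=F, p8=F, p9=F

Unit clause (p4) forces p4 = True.
Unit clause (¬p2) forces p2 = False.
In (p2 ∨ ¬p9) only ¬p9 is left, so p9 = False.
In (¬p1 ∨ p2 ∨ ¬p4) only ¬p1 is left, so p1 = False.
In (p2 ∨ ¬p3 ∨ ¬p4) only ¬p3 is left, so p3 = False.
In (p3 ∨ ¬p7) only ¬p7 is left, so p7 = False.
In (p7 ∨ ¬p8) only ¬p8 is left, so p8 = False.
Set p5 = True.
Set p6 = True.
All clauses satisfied.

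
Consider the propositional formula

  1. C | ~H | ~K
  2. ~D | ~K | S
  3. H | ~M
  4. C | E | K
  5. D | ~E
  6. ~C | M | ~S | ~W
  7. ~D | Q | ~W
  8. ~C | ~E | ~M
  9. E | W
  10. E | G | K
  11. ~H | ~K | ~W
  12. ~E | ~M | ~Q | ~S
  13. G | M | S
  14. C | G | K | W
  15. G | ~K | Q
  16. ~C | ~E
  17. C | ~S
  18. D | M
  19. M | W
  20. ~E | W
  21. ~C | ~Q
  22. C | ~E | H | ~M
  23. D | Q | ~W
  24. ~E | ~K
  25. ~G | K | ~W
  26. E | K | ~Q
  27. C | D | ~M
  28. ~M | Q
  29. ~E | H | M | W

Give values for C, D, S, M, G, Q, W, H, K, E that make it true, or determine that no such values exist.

C = False, D = True, S = False, M = True, G = False, Q = True, W = True, H = True, K = False, E = True

Try C = True:
  (~C | ~E) forces E = False.
  (E | W) forces W = True.
  (~C | ~Q) forces Q = False.
  (~D | Q | ~W) forces D = False.
  clause (D | Q | ~W) is falsified — backtrack.
So C = False.
  then (C | ~S) forces S = False.
Set D = True.
  then (~D | ~K | S) forces K = False.
  then (C | E | K) forces E = True.
  then (~E | W) forces W = True.
  then (~G | K | ~W) forces G = False.
  then (~D | Q | ~W) forces Q = True.
  then (G | M | S) forces M = True.
  then (C | ~E | H | ~M) forces H = True.
All clauses satisfied.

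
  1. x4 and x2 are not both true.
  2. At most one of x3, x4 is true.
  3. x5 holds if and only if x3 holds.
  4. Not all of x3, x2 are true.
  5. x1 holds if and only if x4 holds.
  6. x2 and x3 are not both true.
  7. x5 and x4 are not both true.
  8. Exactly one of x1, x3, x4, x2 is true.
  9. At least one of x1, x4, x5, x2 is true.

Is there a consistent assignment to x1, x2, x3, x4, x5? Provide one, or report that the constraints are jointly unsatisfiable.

x1: False, x2: False, x3: True, x4: False, x5: True

  (1) x4=F, x2=F — not both ✓
  (2) {x3, x4}: 1 true — at most one ✓
  (3) x5=T, x3=T — same ✓
  (4) {x3, x2}: 1/2 true — not all ✓
  (5) x1=F, x4=F — same ✓
  (6) x2=F, x3=T — not both ✓
  (7) x5=T, x4=F — not both ✓
  (8) {x1, x3, x4, x2}: 1 true — exactly one ✓
  (9) {x1, x4, x5, x2}: 1 true — at least one ✓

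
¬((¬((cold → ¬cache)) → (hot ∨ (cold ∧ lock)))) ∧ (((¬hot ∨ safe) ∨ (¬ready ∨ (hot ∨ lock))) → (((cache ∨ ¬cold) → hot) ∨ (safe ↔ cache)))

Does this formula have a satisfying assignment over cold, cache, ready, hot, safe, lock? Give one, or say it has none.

cold: True, cache: True, ready: False, hot: False, safe: True, lock: False

  ¬((¬((cold → ¬cache)) → (hot ∨ (cold ∧ lock)))) = True
    ¬((cold → ¬cache)) → (hot ∨ (cold ∧ lock)) = False
      ¬((cold → ¬cache)) = True
        cold → ¬cache = False
          ¬cache = False
      hot ∨ (cold ∧ lock) = False
        cold ∧ lock = False
  ((¬hot ∨ safe) ∨ (¬ready ∨ (hot ∨ lock))) → (((cache ∨ ¬cold) → hot) ∨ (safe ↔ cache)) = True
    (¬hot ∨ safe) ∨ (¬ready ∨ (hot ∨ lock)) = True
      ¬hot ∨ safe = True
        ¬hot = True
      ¬ready ∨ (hot ∨ lock) = True
        ¬ready = True
        hot ∨ lock = False
    ((cache ∨ ¬cold) → hot) ∨ (safe ↔ cache) = True
      (cache ∨ ¬cold) → hot = False
        cache ∨ ¬cold = True
          ¬cold = False
      safe ↔ cache = True
Both conjuncts True, so the formula holds.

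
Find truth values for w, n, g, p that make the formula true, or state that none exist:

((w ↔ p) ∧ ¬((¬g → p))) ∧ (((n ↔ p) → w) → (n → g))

w: False, n: False, g: False, p: False

  (w ↔ p) ∧ ¬((¬g → p)) = True
    w ↔ p = True
    ¬((¬g → p)) = True
      ¬g → p = False
        ¬g = True
  ((n ↔ p) → w) → (n → g) = True
    (n ↔ p) → w = False
      n ↔ p = True
    n → g = True
Both conjuncts True, so the formula holds.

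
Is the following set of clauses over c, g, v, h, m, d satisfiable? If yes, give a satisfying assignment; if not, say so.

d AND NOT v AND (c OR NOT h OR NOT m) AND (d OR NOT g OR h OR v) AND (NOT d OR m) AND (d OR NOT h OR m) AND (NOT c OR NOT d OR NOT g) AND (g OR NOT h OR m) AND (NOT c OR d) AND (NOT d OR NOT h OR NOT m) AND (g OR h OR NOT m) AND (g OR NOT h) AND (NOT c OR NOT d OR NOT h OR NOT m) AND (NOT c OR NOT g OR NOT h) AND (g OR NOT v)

Unit clause (d) forces d = True.
Unit clause (NOT v) forces v = False.
In (NOT d OR m) only m is left, so m = True.
In (NOT d OR NOT h OR NOT m) only NOT h is left, so h = False.
In (g OR h OR NOT m) only g is left, so g = True.
In (NOT c OR NOT d OR NOT g) only NOT c is left, so c = False.
All clauses satisfied.

c = False, g = True, v = False, h = False, m = True, d = True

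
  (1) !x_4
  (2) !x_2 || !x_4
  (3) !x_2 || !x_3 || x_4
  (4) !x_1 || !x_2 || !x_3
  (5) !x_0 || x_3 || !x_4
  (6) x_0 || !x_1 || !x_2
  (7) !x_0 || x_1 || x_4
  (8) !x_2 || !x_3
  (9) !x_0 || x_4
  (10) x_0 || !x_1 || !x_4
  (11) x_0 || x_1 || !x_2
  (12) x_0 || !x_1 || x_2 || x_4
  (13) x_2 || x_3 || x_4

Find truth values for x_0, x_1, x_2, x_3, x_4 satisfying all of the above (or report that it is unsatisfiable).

x_0 = False, x_1 = False, x_2 = False, x_3 = True, x_4 = False

Unit clause (!x_4) forces x_4 = False.
In (!x_0 || x_4) only !x_0 is left, so x_0 = False.
Try x_1 = True:
  (x_0 || !x_1 || !x_2) forces x_2 = False.
  clause (x_0 || !x_1 || x_2 || x_4) is falsified — backtrack.
So x_1 = False.
  then (x_0 || x_1 || !x_2) forces x_2 = False.
  then (x_2 || x_3 || x_4) forces x_3 = True.
All clauses satisfied.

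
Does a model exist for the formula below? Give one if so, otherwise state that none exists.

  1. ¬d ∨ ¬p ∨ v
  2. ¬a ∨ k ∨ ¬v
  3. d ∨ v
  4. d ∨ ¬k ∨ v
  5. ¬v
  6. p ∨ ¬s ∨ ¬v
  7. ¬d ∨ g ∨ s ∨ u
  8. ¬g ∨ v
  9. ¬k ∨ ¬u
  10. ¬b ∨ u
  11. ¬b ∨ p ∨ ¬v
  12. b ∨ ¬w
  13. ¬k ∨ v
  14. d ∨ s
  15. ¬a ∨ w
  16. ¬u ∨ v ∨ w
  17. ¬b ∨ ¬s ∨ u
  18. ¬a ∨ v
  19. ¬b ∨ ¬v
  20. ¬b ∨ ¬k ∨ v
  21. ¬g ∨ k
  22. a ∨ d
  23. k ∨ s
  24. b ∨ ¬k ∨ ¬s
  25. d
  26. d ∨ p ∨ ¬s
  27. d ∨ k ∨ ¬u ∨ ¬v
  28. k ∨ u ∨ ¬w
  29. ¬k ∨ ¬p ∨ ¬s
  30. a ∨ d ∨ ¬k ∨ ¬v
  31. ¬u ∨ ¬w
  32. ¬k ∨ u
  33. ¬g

g=F, a=F, v=F, w=F, s=T, u=F, k=F, d=T, p=F, b=F

Unit clause (¬v) forces v = False.
In (¬g ∨ v) only ¬g is left, so g = False.
In (¬k ∨ v) only ¬k is left, so k = False.
In (¬a ∨ v) only ¬a is left, so a = False.
In (a ∨ d) only d is left, so d = True.
In (k ∨ s) only s is left, so s = True.
In (¬d ∨ ¬p ∨ v) only ¬p is left, so p = False.
Try w = True:
  (b ∨ ¬w) forces b = True.
  (¬b ∨ u) forces u = True.
  clause (¬u ∨ ¬w) is falsified — backtrack.
So w = False.
  then (¬u ∨ v ∨ w) forces u = False.
  then (¬b ∨ ¬s ∨ u) forces b = False.
All clauses satisfied.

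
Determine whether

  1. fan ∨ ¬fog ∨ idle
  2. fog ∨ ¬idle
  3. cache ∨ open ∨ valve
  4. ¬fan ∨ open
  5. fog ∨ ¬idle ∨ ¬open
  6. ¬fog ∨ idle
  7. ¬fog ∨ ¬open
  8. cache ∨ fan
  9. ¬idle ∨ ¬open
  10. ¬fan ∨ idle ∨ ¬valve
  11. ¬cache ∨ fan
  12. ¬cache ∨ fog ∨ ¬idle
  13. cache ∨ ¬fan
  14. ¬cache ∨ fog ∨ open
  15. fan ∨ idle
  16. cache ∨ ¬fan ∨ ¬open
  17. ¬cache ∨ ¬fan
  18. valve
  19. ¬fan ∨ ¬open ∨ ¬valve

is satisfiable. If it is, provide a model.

Case cache = True:
  (¬cache ∨ fan) forces fan = True.
  Clause (¬cache ∨ ¬fan) is falsified — contradiction.
Case cache = False:
  (cache ∨ fan) forces fan = True.
  Clause (cache ∨ ¬fan) is falsified — contradiction.
Both cases fail, so the formula is unsatisfiable.

The formula is unsatisfiable.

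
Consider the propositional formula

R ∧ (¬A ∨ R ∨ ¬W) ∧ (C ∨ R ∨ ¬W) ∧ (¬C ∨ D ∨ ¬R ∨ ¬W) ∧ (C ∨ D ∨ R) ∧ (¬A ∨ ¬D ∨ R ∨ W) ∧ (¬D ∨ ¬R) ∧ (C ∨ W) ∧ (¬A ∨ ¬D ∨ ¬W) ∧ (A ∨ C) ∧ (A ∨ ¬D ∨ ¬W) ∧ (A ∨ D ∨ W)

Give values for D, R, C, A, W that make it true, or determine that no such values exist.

Unit clause (R) forces R = True.
In (¬D ∨ ¬R) only ¬D is left, so D = False.
Set C = False.
  then (C ∨ W) forces W = True.
  then (A ∨ C) forces A = True.
All clauses satisfied.

D = False, R = True, C = False, A = True, W = True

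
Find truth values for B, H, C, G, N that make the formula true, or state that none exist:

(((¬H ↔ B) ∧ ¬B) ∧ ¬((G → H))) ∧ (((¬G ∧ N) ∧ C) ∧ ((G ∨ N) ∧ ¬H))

UNSATISFIABLE

Case G = True: the conjunct ¬G is False.
Case G = False: the conjunct ¬((G → H)) becomes ¬((False → H)) = False.
Both cases fail — unsatisfiable.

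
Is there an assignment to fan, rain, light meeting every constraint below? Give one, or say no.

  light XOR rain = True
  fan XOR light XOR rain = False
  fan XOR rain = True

fan = True; rain = False; light = True

light XOR rain = T XOR F = True ✓
fan XOR light XOR rain = T XOR T XOR F = False ✓
fan XOR rain = T XOR F = True ✓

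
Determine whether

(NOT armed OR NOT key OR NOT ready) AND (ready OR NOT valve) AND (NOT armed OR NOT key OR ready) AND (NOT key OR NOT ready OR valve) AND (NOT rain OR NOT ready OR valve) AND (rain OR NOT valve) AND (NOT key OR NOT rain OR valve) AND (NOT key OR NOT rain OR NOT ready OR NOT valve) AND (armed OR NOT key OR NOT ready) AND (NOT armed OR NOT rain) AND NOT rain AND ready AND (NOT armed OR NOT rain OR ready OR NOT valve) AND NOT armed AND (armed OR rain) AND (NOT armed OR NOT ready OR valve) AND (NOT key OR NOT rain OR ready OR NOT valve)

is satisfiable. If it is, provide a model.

Unsatisfiable — no assignment works.

Case armed = True:
  Clause (NOT armed) is falsified — contradiction.
Case armed = False:
  (NOT rain) forces rain = False.
  Clause (armed OR rain) is falsified — contradiction.
Both cases fail, so the formula is unsatisfiable.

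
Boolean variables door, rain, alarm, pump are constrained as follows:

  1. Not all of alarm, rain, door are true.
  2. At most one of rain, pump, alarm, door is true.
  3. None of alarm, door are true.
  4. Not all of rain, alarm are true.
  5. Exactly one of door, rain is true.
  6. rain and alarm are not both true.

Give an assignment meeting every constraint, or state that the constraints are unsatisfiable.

door = False, rain = True, alarm = False, pump = False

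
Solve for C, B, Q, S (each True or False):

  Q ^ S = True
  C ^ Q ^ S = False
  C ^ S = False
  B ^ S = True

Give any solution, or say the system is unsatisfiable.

C = True, B = False, Q = False, S = True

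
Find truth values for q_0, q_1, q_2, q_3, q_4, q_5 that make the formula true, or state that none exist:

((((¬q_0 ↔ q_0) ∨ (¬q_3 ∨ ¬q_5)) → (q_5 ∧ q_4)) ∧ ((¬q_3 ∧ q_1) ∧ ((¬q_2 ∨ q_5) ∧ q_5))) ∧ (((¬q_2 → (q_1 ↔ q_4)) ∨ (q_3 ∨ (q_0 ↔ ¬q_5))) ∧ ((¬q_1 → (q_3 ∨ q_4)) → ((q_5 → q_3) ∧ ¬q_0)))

Case q_3 = True: the conjunct ¬q_3 is False.
Case q_3 = False: the formula simplifies to ((q_5 ∧ q_4) ∧ (q_1 ∧ ((¬q_2 ∨ q_5) ∧ q_5))) ∧ (((¬q_2 → (q_1 ↔ q_4)) ∨ (q_0 ↔ ¬q_5)) ∧ ((¬q_1 → q_4) → (¬q_5 ∧ ¬q_0))).
  q_5 = True: simplifies to (q_4 ∧ q_1) ∧ (((¬q_2 → (q_1 ↔ q_4)) ∨ ¬q_0) ∧ ¬((¬q_1 → q_4))).
    q_1 = True: the conjunct ¬((¬q_1 → q_4)) becomes ¬((False → q_4)) = False.
    q_1 = False: the conjunct q_1 is False.
  q_5 = False: the conjunct q_5 is False.
Both cases fail — unsatisfiable.

Unsatisfiable — no assignment works.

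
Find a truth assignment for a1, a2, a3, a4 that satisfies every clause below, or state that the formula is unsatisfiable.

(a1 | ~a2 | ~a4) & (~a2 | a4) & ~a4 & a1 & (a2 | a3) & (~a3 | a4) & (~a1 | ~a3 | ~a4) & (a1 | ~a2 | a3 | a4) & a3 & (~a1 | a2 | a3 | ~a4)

Case a3 = True:
  (~a4) forces a4 = False.
  Clause (~a3 | a4) is falsified — contradiction.
Case a3 = False:
  Clause (a3) is falsified — contradiction.
Both cases fail, so the formula is unsatisfiable.

Unsatisfiable — no assignment works.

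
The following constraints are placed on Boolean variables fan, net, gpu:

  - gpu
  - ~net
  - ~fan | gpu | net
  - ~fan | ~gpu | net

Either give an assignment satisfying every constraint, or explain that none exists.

fan=F, net=F, gpu=T

Unit clause (gpu) forces gpu = True.
Unit clause (~net) forces net = False.
In (~fan | ~gpu | net) only ~fan is left, so fan = False.
All clauses satisfied.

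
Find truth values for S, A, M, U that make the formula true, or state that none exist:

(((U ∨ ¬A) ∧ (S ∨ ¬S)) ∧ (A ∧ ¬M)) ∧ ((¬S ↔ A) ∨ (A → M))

S = False, A = True, M = False, U = True

  ((U ∨ ¬A) ∧ (S ∨ ¬S)) ∧ (A ∧ ¬M) = True
    (U ∨ ¬A) ∧ (S ∨ ¬S) = True
      U ∨ ¬A = True
        ¬A = False
      S ∨ ¬S = True
        ¬S = True
    A ∧ ¬M = True
      ¬M = True
  (¬S ↔ A) ∨ (A → M) = True
    ¬S ↔ A = True
      ¬S = True
    A → M = False
Both conjuncts True, so the formula holds.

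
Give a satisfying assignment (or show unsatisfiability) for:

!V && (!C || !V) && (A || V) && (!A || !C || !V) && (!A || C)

Unit clause (!V) forces V = False.
In (A || V) only A is left, so A = True.
In (!A || C) only C is left, so C = True.
All clauses satisfied.

C=T; A=T; V=F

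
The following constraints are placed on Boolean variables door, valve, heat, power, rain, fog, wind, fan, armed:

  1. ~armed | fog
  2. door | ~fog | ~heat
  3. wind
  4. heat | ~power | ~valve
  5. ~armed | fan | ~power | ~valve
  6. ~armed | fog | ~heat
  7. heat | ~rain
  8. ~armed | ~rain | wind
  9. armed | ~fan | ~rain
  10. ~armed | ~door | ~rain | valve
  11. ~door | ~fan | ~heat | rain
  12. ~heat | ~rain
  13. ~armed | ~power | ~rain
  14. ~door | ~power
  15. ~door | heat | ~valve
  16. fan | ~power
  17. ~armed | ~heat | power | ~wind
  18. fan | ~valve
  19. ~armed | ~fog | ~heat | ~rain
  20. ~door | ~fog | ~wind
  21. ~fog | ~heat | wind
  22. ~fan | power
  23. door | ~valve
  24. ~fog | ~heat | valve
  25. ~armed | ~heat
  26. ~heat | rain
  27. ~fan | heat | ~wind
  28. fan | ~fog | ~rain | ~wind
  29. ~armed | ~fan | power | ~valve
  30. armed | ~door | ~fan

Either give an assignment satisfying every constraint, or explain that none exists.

door=F, valve=F, heat=F, power=F, rain=F, fog=F, wind=T, fan=F, armed=F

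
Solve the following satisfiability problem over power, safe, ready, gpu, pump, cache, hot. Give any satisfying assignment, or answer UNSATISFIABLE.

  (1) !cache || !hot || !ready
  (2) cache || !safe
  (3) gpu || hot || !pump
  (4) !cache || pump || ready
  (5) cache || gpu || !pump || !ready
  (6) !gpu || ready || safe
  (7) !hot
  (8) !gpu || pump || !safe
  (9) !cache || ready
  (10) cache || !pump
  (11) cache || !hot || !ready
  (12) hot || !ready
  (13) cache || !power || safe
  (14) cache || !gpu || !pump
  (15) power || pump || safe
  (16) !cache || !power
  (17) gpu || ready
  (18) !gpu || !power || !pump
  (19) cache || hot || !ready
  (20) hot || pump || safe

Unsatisfiable

Case hot = True:
  Clause (!hot) is falsified — contradiction.
Case hot = False:
  (hot || !ready) forces ready = False.
  (!cache || ready) forces cache = False.
  (cache || !safe) forces safe = False.
  (!gpu || ready || safe) forces gpu = False.
  Clause (gpu || ready) is falsified — contradiction.
Both cases fail, so the formula is unsatisfiable.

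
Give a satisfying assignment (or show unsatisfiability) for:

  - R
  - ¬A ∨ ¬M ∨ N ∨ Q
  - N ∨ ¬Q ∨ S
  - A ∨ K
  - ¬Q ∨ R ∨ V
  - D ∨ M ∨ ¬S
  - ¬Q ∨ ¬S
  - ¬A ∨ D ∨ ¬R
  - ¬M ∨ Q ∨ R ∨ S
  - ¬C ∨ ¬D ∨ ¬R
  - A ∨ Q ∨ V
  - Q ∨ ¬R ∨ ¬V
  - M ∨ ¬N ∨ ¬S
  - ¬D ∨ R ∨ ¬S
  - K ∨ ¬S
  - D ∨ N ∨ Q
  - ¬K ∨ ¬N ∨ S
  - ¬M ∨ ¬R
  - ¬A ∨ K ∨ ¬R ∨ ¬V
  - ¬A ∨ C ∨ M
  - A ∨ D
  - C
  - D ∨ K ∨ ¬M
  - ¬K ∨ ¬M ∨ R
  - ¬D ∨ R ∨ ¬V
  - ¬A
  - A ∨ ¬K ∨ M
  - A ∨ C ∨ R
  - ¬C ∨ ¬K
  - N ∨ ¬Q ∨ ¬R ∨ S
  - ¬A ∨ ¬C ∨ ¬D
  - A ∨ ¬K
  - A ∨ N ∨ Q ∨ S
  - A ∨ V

Case A = True:
  Clause (¬A) is falsified — contradiction.
Case A = False:
  (R) forces R = True.
  (A ∨ K) forces K = True.
  Clause (A ∨ ¬K) is falsified — contradiction.
Both cases fail, so the formula is unsatisfiable.

UNSATISFIABLE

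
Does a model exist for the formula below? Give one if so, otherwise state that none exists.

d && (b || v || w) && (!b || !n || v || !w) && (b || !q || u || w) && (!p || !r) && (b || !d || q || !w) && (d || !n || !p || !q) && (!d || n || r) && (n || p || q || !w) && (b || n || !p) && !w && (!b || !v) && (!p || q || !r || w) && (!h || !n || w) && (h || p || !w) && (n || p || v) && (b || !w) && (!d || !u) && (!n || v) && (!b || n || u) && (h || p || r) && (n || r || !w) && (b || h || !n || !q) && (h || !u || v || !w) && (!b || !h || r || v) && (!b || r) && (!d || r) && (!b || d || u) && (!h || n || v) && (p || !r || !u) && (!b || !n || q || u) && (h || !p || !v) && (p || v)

v = True; b = False; p = False; h = False; d = True; q = False; n = False; w = False; u = False; r = True

Unit clause (d) forces d = True.
Unit clause (!w) forces w = False.
In (!d || !u) only !u is left, so u = False.
In (!d || r) only r is left, so r = True.
In (!p || !r) only !p is left, so p = False.
In (p || v) only v is left, so v = True.
In (!b || !v) only !b is left, so b = False.
In (b || !q || u || w) only !q is left, so q = False.
Set h = False.
Set n = False.
All clauses satisfied.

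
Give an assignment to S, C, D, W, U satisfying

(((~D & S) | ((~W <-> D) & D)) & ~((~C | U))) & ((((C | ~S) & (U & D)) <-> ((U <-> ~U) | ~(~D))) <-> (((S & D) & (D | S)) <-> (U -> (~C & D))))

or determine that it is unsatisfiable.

S=F, C=T, D=T, W=F, U=F

  ((~D & S) | ((~W <-> D) & D)) & ~((~C | U)) = True
    (~D & S) | ((~W <-> D) & D) = True
      ~D & S = False
        ~D = False
      (~W <-> D) & D = True
        ~W <-> D = True
          ~W = True
    ~((~C | U)) = True
      ~C | U = False
        ~C = False
  (((C | ~S) & (U & D)) <-> ((U <-> ~U) | ~(~D))) <-> (((S & D) & (D | S)) <-> (U -> (~C & D))) = True
    ((C | ~S) & (U & D)) <-> ((U <-> ~U) | ~(~D)) = False
      (C | ~S) & (U & D) = False
        C | ~S = True
          ~S = True
        U & D = False
      (U <-> ~U) | ~(~D) = True
        U <-> ~U = False
          ~U = True
        ~(~D) = True
          ~D = False
    ((S & D) & (D | S)) <-> (U -> (~C & D)) = False
      (S & D) & (D | S) = False
        S & D = False
        D | S = True
      U -> (~C & D) = True
        ~C & D = False
          ~C = False
Both conjuncts True, so the formula holds.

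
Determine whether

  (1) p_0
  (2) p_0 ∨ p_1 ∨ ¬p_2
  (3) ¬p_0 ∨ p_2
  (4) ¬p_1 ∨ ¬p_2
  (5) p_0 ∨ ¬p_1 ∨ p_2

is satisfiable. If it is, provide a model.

p_0: True; p_1: False; p_2: True

Unit clause (p_0) forces p_0 = True.
In (¬p_0 ∨ p_2) only p_2 is left, so p_2 = True.
In (¬p_1 ∨ ¬p_2) only ¬p_1 is left, so p_1 = False.
All clauses satisfied.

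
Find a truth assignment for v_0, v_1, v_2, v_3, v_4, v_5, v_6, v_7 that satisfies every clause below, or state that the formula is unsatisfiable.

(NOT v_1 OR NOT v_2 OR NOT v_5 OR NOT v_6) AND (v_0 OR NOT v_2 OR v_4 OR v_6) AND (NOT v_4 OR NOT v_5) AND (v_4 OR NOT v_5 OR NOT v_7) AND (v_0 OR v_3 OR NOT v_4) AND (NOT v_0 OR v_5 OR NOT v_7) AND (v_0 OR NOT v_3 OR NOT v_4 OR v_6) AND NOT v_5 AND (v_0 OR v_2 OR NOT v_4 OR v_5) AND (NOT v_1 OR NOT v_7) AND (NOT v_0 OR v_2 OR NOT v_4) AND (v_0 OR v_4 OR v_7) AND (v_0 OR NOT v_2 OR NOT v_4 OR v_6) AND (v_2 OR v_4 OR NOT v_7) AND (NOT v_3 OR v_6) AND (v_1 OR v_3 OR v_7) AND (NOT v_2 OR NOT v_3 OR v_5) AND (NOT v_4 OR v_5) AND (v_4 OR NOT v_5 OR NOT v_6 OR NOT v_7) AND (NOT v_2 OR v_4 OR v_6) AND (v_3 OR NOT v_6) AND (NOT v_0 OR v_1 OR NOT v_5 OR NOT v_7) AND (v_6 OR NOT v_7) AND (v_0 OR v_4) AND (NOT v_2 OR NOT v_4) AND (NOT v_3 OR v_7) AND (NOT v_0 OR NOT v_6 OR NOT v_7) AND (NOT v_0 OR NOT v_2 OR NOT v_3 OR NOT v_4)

v_0 = True; v_1 = True; v_2 = False; v_3 = False; v_4 = False; v_5 = False; v_6 = False; v_7 = False

Unit clause (NOT v_5) forces v_5 = False.
In (NOT v_4 OR v_5) only NOT v_4 is left, so v_4 = False.
In (v_0 OR v_4) only v_0 is left, so v_0 = True.
In (NOT v_0 OR v_5 OR NOT v_7) only NOT v_7 is left, so v_7 = False.
In (NOT v_3 OR v_7) only NOT v_3 is left, so v_3 = False.
In (v_1 OR v_3 OR v_7) only v_1 is left, so v_1 = True.
In (v_3 OR NOT v_6) only NOT v_6 is left, so v_6 = False.
In (NOT v_2 OR v_4 OR v_6) only NOT v_2 is left, so v_2 = False.
All clauses satisfied.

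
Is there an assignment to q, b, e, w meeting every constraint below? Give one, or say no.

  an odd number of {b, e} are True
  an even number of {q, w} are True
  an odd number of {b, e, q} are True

q=F; b=T; e=F; w=F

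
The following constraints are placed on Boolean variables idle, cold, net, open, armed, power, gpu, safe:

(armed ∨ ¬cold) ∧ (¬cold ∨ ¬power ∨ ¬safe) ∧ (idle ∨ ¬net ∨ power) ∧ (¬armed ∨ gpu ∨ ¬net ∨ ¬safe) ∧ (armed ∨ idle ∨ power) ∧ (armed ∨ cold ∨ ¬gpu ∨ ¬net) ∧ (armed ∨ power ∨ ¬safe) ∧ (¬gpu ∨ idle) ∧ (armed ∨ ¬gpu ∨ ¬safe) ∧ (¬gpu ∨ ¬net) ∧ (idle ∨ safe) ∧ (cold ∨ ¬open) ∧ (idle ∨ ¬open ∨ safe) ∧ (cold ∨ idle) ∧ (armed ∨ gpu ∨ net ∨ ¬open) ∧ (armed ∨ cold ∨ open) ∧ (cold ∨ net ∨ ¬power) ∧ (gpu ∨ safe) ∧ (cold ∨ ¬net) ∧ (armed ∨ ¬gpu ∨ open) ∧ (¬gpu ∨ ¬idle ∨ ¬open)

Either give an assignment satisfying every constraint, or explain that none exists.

idle = True, cold = True, net = False, open = False, armed = True, power = False, gpu = True, safe = True

Set idle = True.
Set cold = True.
  then (armed ∨ ¬cold) forces armed = True.
Set net = False.
Set open = False.
Set power = False.
Set gpu = True.
Set safe = True.
All clauses satisfied.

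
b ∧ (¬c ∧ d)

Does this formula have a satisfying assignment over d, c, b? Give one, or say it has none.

d = True; c = False; b = True

  ¬c ∧ d = True
    ¬c = True
Both conjuncts True, so the formula holds.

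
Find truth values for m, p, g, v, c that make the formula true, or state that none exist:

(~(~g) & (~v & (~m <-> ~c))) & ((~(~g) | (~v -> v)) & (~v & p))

m = False; p = True; g = True; v = False; c = False

  ~(~g) & (~v & (~m <-> ~c)) = True
    ~(~g) = True
      ~g = False
    ~v & (~m <-> ~c) = True
      ~v = True
      ~m <-> ~c = True
        ~m = True
        ~c = True
  (~(~g) | (~v -> v)) & (~v & p) = True
    ~(~g) | (~v -> v) = True
      ~(~g) = True
        ~g = False
      ~v -> v = False
        ~v = True
    ~v & p = True
      ~v = True
Both conjuncts True, so the formula holds.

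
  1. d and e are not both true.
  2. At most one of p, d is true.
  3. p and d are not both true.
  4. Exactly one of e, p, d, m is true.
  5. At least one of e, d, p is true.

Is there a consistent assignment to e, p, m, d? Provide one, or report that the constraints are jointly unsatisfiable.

e = True; p = False; m = False; d = False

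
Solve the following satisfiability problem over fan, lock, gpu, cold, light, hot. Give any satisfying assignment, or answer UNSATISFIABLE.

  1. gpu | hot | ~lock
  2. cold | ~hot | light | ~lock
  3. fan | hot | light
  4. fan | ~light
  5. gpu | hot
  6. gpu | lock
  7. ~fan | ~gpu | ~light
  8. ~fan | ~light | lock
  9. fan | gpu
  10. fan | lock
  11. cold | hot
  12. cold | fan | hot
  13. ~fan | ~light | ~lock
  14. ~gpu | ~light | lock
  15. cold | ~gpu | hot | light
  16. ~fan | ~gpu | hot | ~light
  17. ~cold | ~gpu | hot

Set fan = False.
  then (fan | ~light) forces light = False.
  then (fan | gpu) forces gpu = True.
  then (fan | lock) forces lock = True.
  then (fan | hot | light) forces hot = True.
  then (cold | ~hot | light | ~lock) forces cold = True.
All clauses satisfied.

fan = False, lock = True, gpu = True, cold = True, light = False, hot = True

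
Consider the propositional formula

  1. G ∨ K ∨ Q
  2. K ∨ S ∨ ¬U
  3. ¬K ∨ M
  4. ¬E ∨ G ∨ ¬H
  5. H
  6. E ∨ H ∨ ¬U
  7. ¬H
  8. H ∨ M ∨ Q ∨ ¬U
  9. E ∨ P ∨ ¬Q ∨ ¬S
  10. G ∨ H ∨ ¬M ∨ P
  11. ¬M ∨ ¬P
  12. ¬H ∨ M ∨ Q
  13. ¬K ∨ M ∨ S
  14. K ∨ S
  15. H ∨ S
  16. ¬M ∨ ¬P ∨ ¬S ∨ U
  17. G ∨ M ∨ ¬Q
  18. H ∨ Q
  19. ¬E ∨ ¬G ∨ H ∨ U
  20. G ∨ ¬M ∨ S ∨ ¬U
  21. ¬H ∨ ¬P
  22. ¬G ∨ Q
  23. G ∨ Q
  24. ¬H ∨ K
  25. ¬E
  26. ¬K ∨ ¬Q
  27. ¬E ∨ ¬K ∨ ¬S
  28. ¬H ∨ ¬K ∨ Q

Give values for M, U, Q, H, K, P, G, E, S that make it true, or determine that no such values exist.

The formula is unsatisfiable.

Case H = True:
  Clause (¬H) is falsified — contradiction.
Case H = False:
  Clause (H) is falsified — contradiction.
Both cases fail, so the formula is unsatisfiable.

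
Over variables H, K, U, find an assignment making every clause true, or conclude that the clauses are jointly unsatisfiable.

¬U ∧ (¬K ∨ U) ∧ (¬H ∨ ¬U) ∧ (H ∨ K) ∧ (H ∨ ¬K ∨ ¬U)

Unit clause (¬U) forces U = False.
In (¬K ∨ U) only ¬K is left, so K = False.
In (H ∨ K) only H is left, so H = True.
Check each clause:
  (¬U): ¬U holds.
  (¬K ∨ U): ¬K holds.
  (¬H ∨ ¬U): ¬U holds.
  (H ∨ K): H holds.
  (H ∨ ¬K ∨ ¬U): H holds.
All clauses satisfied.

H = True; K = False; U = False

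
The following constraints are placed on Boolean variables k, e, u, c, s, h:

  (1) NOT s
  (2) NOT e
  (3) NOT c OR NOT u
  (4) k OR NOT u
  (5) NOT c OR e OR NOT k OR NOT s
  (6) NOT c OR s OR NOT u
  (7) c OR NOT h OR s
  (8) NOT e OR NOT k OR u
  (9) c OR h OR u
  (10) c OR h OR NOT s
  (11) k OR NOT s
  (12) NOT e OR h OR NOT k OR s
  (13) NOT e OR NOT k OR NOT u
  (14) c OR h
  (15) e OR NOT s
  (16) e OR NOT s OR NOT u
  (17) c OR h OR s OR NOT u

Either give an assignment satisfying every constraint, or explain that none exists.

k = True, e = False, u = False, c = True, s = False, h = True

Unit clause (NOT s) forces s = False.
Unit clause (NOT e) forces e = False.
Set k = True.
Try u = True:
  (NOT c OR NOT u) forces c = False.
  (c OR NOT h OR s) forces h = False.
  clause (c OR h) is falsified — backtrack.
So u = False.
Set c = True.
Set h = True.
All clauses satisfied.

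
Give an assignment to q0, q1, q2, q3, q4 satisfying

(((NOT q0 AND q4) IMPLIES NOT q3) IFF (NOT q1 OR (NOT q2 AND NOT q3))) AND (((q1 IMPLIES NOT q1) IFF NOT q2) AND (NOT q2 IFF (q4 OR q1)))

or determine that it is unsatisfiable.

q0: False; q1: False; q2: False; q3: False; q4: True

  ((NOT q0 AND q4) IMPLIES NOT q3) IFF (NOT q1 OR (NOT q2 AND NOT q3)) = True
    (NOT q0 AND q4) IMPLIES NOT q3 = True
      NOT q0 AND q4 = True
        NOT q0 = True
      NOT q3 = True
    NOT q1 OR (NOT q2 AND NOT q3) = True
      NOT q1 = True
      NOT q2 AND NOT q3 = True
        NOT q2 = True
        NOT q3 = True
  ((q1 IMPLIES NOT q1) IFF NOT q2) AND (NOT q2 IFF (q4 OR q1)) = True
    (q1 IMPLIES NOT q1) IFF NOT q2 = True
      q1 IMPLIES NOT q1 = True
        NOT q1 = True
      NOT q2 = True
    NOT q2 IFF (q4 OR q1) = True
      NOT q2 = True
      q4 OR q1 = True
Both conjuncts True, so the formula holds.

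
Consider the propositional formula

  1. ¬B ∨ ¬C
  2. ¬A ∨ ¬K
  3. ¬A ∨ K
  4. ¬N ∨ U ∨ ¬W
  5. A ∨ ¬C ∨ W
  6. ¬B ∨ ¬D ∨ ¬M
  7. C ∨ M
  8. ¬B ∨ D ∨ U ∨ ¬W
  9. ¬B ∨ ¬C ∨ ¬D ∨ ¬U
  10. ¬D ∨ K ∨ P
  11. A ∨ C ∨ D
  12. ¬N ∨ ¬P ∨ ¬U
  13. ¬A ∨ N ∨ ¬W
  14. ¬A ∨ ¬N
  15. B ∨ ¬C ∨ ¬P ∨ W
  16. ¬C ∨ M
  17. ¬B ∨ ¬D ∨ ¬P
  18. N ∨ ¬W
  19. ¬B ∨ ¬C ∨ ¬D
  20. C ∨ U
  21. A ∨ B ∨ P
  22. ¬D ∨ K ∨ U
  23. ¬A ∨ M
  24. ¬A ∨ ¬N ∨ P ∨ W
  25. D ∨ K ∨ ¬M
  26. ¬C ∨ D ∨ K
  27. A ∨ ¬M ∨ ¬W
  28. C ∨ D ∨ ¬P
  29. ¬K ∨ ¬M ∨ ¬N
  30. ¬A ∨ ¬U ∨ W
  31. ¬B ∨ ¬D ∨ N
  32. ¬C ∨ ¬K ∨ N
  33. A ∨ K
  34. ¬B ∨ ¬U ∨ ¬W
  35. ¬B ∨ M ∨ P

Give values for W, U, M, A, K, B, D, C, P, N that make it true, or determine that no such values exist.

W=F, U=T, M=T, A=F, K=T, B=F, D=T, C=F, P=T, N=F

Set W = False.
Try U = False:
  (C ∨ U) forces C = True.
  (¬B ∨ ¬C) forces B = False.
  (A ∨ ¬C ∨ W) forces A = True.
  (¬A ∨ ¬K) forces K = False.
  clause (¬A ∨ K) is falsified — backtrack.
So U = True.
  then (¬A ∨ ¬U ∨ W) forces A = False.
  then (A ∨ K) forces K = True.
  then (A ∨ ¬C ∨ W) forces C = False.
  then (C ∨ M) forces M = True.
  then (A ∨ C ∨ D) forces D = True.
  then (¬K ∨ ¬M ∨ ¬N) forces N = False.
  then (¬B ∨ ¬D ∨ N) forces B = False.
  then (A ∨ B ∨ P) forces P = True.
All clauses satisfied.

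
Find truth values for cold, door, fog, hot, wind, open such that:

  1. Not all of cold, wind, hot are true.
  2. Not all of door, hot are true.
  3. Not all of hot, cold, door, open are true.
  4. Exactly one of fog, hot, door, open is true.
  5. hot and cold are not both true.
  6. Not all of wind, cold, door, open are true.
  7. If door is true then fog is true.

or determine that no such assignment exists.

cold=F, door=F, fog=F, hot=F, wind=T, open=T

  (1) {cold, wind, hot}: 1/3 true — not all ✓
  (2) {door, hot}: 0/2 true — not all ✓
  (3) {hot, cold, door, open}: 1/4 true — not all ✓
  (4) {fog, hot, door, open}: 1 true — exactly one ✓
  (5) hot=F, cold=F — not both ✓
  (6) {wind, cold, door, open}: 2/4 true — not all ✓
  (7) door=F ⇒ fog: vacuous ✓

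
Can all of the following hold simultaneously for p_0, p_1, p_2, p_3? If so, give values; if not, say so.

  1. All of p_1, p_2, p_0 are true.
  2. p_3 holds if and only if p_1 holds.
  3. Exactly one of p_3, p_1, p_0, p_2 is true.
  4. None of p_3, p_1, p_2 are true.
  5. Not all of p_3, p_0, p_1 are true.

Unsatisfiable — no assignment works.

Case p_1 = True:
  Constraint (4) is violated (p_1=T) — contradiction.
Case p_1 = False:
  Constraint (1) is violated (p_1=F) — contradiction.
Both cases fail — unsatisfiable.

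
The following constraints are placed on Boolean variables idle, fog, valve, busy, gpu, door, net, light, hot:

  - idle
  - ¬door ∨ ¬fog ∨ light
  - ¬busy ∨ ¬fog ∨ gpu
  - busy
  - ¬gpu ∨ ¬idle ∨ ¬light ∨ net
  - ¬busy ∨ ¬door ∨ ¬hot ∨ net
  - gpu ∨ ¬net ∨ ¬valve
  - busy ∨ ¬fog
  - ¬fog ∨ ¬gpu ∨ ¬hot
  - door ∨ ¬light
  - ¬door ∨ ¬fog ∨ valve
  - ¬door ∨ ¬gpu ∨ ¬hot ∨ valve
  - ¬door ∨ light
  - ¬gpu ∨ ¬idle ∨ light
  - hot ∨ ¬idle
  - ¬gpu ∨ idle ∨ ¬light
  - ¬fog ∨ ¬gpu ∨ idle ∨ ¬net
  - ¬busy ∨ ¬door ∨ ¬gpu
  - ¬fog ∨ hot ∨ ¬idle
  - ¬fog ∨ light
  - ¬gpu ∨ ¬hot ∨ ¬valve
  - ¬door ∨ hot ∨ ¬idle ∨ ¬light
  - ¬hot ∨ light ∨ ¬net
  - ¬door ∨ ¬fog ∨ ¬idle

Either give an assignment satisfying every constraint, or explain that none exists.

idle = True, fog = False, valve = True, busy = True, gpu = False, door = False, net = False, light = False, hot = True

Unit clause (idle) forces idle = True.
Unit clause (busy) forces busy = True.
In (hot ∨ ¬idle) only hot is left, so hot = True.
Set fog = False.
Set valve = True.
  then (¬gpu ∨ ¬hot ∨ ¬valve) forces gpu = False.
  then (gpu ∨ ¬net ∨ ¬valve) forces net = False.
  then (¬busy ∨ ¬door ∨ ¬hot ∨ net) forces door = False.
  then (door ∨ ¬light) forces light = False.
All clauses satisfied.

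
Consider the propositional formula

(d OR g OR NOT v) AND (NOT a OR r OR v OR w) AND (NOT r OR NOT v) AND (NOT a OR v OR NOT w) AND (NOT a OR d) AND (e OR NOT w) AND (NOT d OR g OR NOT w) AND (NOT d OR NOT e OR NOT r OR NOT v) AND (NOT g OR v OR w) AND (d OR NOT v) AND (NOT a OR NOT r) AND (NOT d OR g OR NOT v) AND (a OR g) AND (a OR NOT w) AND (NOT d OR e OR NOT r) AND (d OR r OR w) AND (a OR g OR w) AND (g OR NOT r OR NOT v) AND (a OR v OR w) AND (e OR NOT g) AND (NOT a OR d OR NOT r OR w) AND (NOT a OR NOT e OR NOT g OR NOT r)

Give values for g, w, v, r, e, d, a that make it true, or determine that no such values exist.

g: True; w: False; v: True; r: False; e: True; d: True; a: False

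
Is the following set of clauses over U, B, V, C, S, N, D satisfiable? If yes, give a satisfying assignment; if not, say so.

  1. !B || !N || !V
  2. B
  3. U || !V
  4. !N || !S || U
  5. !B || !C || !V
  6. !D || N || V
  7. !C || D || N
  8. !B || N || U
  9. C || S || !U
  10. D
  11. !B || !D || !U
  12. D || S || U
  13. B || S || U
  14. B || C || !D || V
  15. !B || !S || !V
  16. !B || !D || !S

U: False; B: True; V: False; C: True; S: False; N: True; D: True

Unit clause (B) forces B = True.
Unit clause (D) forces D = True.
In (!B || !D || !U) only !U is left, so U = False.
In (!B || !D || !S) only !S is left, so S = False.
In (U || !V) only !V is left, so V = False.
In (!D || N || V) only N is left, so N = True.
Set C = True.
All clauses satisfied.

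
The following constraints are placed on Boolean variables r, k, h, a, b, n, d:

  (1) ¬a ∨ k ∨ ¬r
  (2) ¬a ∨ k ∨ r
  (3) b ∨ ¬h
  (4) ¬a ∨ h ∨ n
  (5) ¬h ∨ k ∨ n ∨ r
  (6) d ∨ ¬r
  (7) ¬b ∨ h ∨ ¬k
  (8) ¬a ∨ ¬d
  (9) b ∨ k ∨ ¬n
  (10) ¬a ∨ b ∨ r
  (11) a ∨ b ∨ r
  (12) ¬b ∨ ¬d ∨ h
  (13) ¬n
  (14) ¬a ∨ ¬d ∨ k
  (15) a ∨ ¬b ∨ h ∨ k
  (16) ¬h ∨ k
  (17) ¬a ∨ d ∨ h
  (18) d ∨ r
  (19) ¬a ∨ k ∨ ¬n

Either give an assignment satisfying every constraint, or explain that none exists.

r = True, k = False, h = False, a = False, b = False, n = False, d = True

Unit clause (¬n) forces n = False.
Set r = True.
  then (d ∨ ¬r) forces d = True.
  then (¬a ∨ ¬d) forces a = False.
Set k = False.
  then (¬h ∨ k) forces h = False.
  then (¬b ∨ ¬d ∨ h) forces b = False.
All clauses satisfied.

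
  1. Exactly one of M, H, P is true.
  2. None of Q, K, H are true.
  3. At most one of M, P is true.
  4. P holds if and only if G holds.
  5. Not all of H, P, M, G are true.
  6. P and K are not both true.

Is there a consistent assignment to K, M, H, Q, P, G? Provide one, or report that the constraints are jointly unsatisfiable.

K = False; M = False; H = False; Q = False; P = True; G = True

  (1) {M, H, P}: 1 true — exactly one ✓
  (2) {Q, K, H}: 0 true — none ✓
  (3) {M, P}: 1 true — at most one ✓
  (4) P=T, G=T — same ✓
  (5) {H, P, M, G}: 2/4 true — not all ✓
  (6) P=T, K=F — not both ✓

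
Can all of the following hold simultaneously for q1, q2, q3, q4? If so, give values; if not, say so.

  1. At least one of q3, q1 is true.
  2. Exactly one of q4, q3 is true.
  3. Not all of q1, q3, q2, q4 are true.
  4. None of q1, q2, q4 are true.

q1 = False; q2 = False; q3 = True; q4 = False

  (1) {q3, q1}: 1 true — at least one ✓
  (2) {q4, q3}: 1 true — exactly one ✓
  (3) {q1, q3, q2, q4}: 1/4 true — not all ✓
  (4) {q1, q2, q4}: 0 true — none ✓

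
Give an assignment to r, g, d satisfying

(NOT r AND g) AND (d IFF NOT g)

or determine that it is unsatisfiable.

r = False; g = True; d = False

  NOT r AND g = True
    NOT r = True
  d IFF NOT g = True
    NOT g = False
Both conjuncts True, so the formula holds.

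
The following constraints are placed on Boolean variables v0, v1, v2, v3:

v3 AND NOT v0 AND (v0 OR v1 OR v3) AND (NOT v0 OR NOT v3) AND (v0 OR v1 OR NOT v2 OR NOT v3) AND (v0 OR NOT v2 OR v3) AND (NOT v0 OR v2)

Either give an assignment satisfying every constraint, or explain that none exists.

v0 = False, v1 = False, v2 = False, v3 = True

Unit clause (v3) forces v3 = True.
Unit clause (NOT v0) forces v0 = False.
Set v1 = False.
  then (v0 OR v1 OR NOT v2 OR NOT v3) forces v2 = False.
All clauses satisfied.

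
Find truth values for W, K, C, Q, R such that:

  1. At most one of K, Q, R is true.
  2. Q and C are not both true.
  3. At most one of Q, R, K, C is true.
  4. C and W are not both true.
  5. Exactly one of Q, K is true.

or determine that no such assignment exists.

W=T, K=T, C=F, Q=F, R=F

  (1) {K, Q, R}: 1 true — at most one ✓
  (2) Q=F, C=F — not both ✓
  (3) {Q, R, K, C}: 1 true — at most one ✓
  (4) C=F, W=T — not both ✓
  (5) {Q, K}: 1 true — exactly one ✓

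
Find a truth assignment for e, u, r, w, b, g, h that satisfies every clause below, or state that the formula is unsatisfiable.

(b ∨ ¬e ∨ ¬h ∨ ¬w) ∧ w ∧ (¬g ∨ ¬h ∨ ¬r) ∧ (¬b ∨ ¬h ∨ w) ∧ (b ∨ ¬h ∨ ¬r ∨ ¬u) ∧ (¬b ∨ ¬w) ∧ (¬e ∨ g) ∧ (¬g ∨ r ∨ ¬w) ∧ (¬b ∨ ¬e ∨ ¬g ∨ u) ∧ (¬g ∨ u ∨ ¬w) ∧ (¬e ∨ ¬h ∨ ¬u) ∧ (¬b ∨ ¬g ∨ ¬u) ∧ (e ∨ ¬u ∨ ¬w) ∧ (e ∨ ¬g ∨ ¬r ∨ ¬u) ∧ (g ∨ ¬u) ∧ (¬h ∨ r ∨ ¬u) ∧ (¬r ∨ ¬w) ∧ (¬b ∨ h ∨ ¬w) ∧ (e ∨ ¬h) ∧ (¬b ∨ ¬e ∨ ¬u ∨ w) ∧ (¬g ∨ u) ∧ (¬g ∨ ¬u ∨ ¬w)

Unit clause (w) forces w = True.
In (¬b ∨ ¬w) only ¬b is left, so b = False.
In (¬r ∨ ¬w) only ¬r is left, so r = False.
In (¬g ∨ r ∨ ¬w) only ¬g is left, so g = False.
In (g ∨ ¬u) only ¬u is left, so u = False.
In (¬e ∨ g) only ¬e is left, so e = False.
In (e ∨ ¬h) only ¬h is left, so h = False.
All clauses satisfied.

e=F; u=F; r=F; w=T; b=F; g=F; h=F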